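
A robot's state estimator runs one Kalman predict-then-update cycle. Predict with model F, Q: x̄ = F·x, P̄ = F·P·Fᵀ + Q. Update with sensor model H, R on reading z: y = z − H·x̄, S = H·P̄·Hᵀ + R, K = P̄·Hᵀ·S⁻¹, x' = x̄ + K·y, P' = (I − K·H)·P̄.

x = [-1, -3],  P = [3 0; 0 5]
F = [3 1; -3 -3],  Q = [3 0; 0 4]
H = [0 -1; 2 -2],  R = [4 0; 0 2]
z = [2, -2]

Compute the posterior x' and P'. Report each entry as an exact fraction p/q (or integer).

x̄ = F·x = [-6, 12]
P̄ = F·P·Fᵀ + Q = [35 -42; -42 76]
y = z − H·x̄ = [14, 34]
S = H·P̄·Hᵀ + R = [80 236; 236 782]
K = P̄·Hᵀ·S⁻¹ = [-875/1716 301/858; -467/858 -59/429]
x' = x̄ + K·y = [-1039/858, -127/429]
P' = (I − K·H)·P̄ = [2051/858 875/429; 875/429 934/429]

x' = [-1039/858, -127/429]
P' = [2051/858 875/429; 875/429 934/429]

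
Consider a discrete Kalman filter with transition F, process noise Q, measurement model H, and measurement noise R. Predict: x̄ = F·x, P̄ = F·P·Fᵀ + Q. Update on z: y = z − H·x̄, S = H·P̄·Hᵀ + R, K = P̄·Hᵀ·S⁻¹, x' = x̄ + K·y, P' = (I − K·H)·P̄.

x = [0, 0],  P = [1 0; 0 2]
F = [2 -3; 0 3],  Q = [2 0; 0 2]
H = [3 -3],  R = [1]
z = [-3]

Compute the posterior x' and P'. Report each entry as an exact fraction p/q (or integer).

x̄ = F·x = [0, 0]
P̄ = F·P·Fᵀ + Q = [24 -18; -18 20]
y = z − H·x̄ = [-3]
S = H·P̄·Hᵀ + R = [721]
K = P̄·Hᵀ·S⁻¹ = [18/103; -114/721]
x' = x̄ + K·y = [-54/103, 342/721]
P' = (I − K·H)·P̄ = [204/103 198/103; 198/103 1424/721]

x' = [-54/103, 342/721]
P' = [204/103 198/103; 198/103 1424/721]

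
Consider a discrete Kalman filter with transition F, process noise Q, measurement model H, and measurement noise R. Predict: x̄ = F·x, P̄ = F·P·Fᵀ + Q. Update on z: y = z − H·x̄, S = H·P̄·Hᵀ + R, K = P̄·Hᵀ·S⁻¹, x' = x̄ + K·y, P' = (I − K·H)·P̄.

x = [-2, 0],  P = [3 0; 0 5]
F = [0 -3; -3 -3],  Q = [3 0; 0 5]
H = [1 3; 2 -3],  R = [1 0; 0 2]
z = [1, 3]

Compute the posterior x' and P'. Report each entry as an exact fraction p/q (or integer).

x' = [173427/137720, -1317/13772]
P' = [45213/137720 9/13772; 9/13772 509/6886]

x̄ = F·x = [0, 6]
P̄ = F·P·Fᵀ + Q = [48 45; 45 77]
y = z − H·x̄ = [-17, 21]
S = H·P̄·Hᵀ + R = [1012 -462; -462 347]
K = P̄·Hᵀ·S⁻¹ = [45483/137720 2049/6260; 3063/13772 -69/626]
x' = x̄ + K·y = [173427/137720, -1317/13772]
P' = (I − K·H)·P̄ = [45213/137720 9/13772; 9/13772 509/6886]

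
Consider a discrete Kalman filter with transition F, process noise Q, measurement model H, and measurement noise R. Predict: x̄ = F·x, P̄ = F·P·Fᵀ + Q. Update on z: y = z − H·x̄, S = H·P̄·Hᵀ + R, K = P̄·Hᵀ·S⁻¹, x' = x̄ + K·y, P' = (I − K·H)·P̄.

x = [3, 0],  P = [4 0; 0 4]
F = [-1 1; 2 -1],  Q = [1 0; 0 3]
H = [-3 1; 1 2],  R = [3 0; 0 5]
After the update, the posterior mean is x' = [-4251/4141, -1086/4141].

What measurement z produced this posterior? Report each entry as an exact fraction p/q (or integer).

x̄ = F·x = [-3, 6]
P̄ = F·P·Fᵀ + Q = [9 -12; -12 23]
S = H·P̄·Hᵀ + R = [179 79; 79 58]
K = P̄·Hᵀ·S⁻¹ = [-1077/4141 396/4141; 736/4141 1425/4141]
x' − x̄ = [8172/4141, -25932/4141] = K·y
y = (KᵀK)⁻¹·Kᵀ·(x' − x̄) = [-12, -12]
z = y + H·x̄ = [-12, -12] + [15, 9] = [3, -3]

z = [3, -3]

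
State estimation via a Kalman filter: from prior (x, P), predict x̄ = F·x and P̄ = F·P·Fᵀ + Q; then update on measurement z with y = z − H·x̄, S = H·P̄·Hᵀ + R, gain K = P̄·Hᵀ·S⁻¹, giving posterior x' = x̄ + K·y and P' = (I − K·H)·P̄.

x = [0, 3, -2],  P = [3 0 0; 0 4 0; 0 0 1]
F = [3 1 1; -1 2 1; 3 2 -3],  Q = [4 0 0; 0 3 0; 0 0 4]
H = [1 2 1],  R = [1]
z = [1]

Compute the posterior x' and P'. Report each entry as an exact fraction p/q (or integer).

x' = [-219/53, 12/53, 252/53]
P' = [4916/265 -680/53 1952/265; -680/53 719/53 -748/53; 1952/265 -748/53 5624/265]

x̄ = F·x = [1, 4, 12]
P̄ = F·P·Fᵀ + Q = [36 0 32; 0 23 4; 32 4 56]
y = z − H·x̄ = [-20]
S = H·P̄·Hᵀ + R = [265]
K = P̄·Hᵀ·S⁻¹ = [68/265; 10/53; 96/265]
x' = x̄ + K·y = [-219/53, 12/53, 252/53]
P' = (I − K·H)·P̄ = [4916/265 -680/53 1952/265; -680/53 719/53 -748/53; 1952/265 -748/53 5624/265]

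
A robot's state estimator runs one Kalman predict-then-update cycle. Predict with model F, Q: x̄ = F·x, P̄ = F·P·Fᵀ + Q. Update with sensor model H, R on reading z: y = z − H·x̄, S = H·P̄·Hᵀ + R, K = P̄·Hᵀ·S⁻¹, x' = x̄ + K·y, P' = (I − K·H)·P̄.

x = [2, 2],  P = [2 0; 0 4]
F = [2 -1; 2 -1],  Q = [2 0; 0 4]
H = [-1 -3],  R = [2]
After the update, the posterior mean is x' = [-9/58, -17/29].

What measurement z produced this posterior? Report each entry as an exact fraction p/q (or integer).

x̄ = F·x = [2, 2]
P̄ = F·P·Fᵀ + Q = [14 12; 12 16]
S = H·P̄·Hᵀ + R = [232]
K = P̄·Hᵀ·S⁻¹ = [-25/116; -15/58]
x' − x̄ = [-125/58, -75/29] = K·y
y = (KᵀK)⁻¹·Kᵀ·(x' − x̄) = [10]
z = y + H·x̄ = [10] + [-8] = [2]

z = [2]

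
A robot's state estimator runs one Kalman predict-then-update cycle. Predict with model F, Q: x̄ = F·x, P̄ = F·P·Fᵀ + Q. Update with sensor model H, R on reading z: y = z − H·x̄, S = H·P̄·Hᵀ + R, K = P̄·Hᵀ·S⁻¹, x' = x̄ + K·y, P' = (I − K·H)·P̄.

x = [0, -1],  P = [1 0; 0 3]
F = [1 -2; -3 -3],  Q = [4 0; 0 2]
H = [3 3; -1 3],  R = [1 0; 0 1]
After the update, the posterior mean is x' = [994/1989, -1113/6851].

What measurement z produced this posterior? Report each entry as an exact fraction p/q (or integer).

x̄ = F·x = [2, 3]
P̄ = F·P·Fᵀ + Q = [17 15; 15 38]
S = H·P̄·Hᵀ + R = [766 381; 381 270]
K = P̄·Hᵀ·S⁻¹ = [164/663 -488/1989; 579/6851 1695/6851]
x' − x̄ = [-2984/1989, -21666/6851] = K·y
y = (KᵀK)⁻¹·Kᵀ·(x' − x̄) = [-14, -8]
z = y + H·x̄ = [-14, -8] + [15, 7] = [1, -1]

z = [1, -1]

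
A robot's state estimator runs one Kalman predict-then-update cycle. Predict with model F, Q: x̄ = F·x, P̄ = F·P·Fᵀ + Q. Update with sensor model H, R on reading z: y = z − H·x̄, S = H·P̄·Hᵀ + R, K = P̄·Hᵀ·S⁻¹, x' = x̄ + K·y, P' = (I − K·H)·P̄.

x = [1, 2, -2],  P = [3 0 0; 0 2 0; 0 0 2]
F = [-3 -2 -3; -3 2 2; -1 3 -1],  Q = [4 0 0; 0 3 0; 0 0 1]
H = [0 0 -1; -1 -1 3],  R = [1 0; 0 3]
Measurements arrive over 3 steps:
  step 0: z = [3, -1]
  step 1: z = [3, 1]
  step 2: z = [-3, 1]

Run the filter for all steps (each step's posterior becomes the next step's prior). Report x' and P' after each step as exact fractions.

step 0: x̄ = F·x = [-1, -3, 7]
step 0: P̄ = F·P·Fᵀ + Q = [57 7 3; 7 46 17; 3 17 24]
step 0: y = z − H·x̄ = [10, -26]
step 0: S = H·P̄·Hᵀ + R = [25 -52; -52 216]
step 0: K = P̄·Hᵀ·S⁻¹ = [-877/674 -1531/2696; -472/337 -467/1348; -310/337 13/674]
step 0: x' = x̄ + K·y = [1015/1348, -5391/674, -910/337]
step 0: P' = (I − K·H)·P̄ = [58943/2696 -21913/1348 877/674; -21913/1348 14489/674 472/337; 877/674 472/337 310/337]
step 1: x̄ = F·x = [29439/1348, -31889/1348, -29721/1348]
step 1: P̄ = F·P·Fᵀ + Q = [377959/2696 256547/2696 137931/2696; 256547/2696 1294343/2696 1020303/2696; 137931/2696 1020303/2696 833039/2696]
step 1: y = z − H·x̄ = [-25677/1348, 88061/1348]
step 1: S = H·P̄·Hᵀ + R = [835735/2696 -1340883/2696; -1340883/2696 2741431/2696]
step 1: K = P̄·Hᵀ·S⁻¹ = [-250029165/182916401 -137020368/182916401; -12455352/7952887 -1711573/7952887; -180174970/182916401 1340883/182916401]
step 1: x' = x̄ + K·y = [-193824798/182916401, -62697604/7952887, -513372516/182916401]
step 1: P' = (I − K·H)·P̄ = [1634254735/182916401 -20569832/7952887 250029165/182916401; -20569832/7952887 63070607/7952887 12455352/7952887; 250029165/182916401 12455352/7952887 180174970/182916401]
step 2: x̄ = F·x = [5005681726/182916401, -3329360422/182916401, -3618937362/182916401]
step 2: P̄ = F·P·Fᵀ + Q = [25124957283/182916401 5710103486/182916401 -453848381/182916401; 5710103486/182916401 26748945962/182916401 19846247076/182916401; -453848381/182916401 19846247076/182916401 16672818325/182916401]
step 2: y = z − H·x̄ = [-4167686565/182916401, 12716049791/182916401]
step 2: S = H·P̄·Hᵀ + R = [16855734726/182916401 -30626056280/182916401; -30626056280/182916401 97543832175/182916401]
step 2: K = P̄·Hᵀ·S⁻¹ = [-1029743586937/772175302130 -1445463226316/1930438255325; -120988038638/77217530213 -16550093700/77217530213; -150533307139/154435060426 3062605628/386087651065]
step 2: x' = x̄ + K·y = [21995823355813/3860876510650, 200656794284/77217530213, 2297840143711/772175302130]
step 2: P' = (I − K·H)·P̄ = [34240095222151/3860876510650 -202423241204/77217530213 1029743586937/772175302130; -202423241204/77217530213 615037638218/77217530213 120988038638/77217530213; 1029743586937/772175302130 120988038638/77217530213 150533307139/154435060426]

step 0: x' = [1015/1348, -5391/674, -910/337], P' = [58943/2696 -21913/1348 877/674; -21913/1348 14489/674 472/337; 877/674 472/337 310/337]
step 1: x' = [-193824798/182916401, -62697604/7952887, -513372516/182916401], P' = [1634254735/182916401 -20569832/7952887 250029165/182916401; -20569832/7952887 63070607/7952887 12455352/7952887; 250029165/182916401 12455352/7952887 180174970/182916401]
step 2: x' = [21995823355813/3860876510650, 200656794284/77217530213, 2297840143711/772175302130], P' = [34240095222151/3860876510650 -202423241204/77217530213 1029743586937/772175302130; -202423241204/77217530213 615037638218/77217530213 120988038638/77217530213; 1029743586937/772175302130 120988038638/77217530213 150533307139/154435060426]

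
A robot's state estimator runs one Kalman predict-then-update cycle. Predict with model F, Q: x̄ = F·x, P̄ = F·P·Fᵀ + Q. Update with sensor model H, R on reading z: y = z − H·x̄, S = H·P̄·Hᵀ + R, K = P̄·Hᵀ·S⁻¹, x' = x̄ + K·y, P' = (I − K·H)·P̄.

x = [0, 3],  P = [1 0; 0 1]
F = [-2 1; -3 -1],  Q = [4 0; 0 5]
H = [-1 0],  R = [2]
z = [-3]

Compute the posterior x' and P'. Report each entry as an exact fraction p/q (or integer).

x̄ = F·x = [3, -3]
P̄ = F·P·Fᵀ + Q = [9 5; 5 15]
y = z − H·x̄ = [0]
S = H·P̄·Hᵀ + R = [11]
K = P̄·Hᵀ·S⁻¹ = [-9/11; -5/11]
x' = x̄ + K·y = [3, -3]
P' = (I − K·H)·P̄ = [18/11 10/11; 10/11 140/11]

x' = [3, -3]
P' = [18/11 10/11; 10/11 140/11]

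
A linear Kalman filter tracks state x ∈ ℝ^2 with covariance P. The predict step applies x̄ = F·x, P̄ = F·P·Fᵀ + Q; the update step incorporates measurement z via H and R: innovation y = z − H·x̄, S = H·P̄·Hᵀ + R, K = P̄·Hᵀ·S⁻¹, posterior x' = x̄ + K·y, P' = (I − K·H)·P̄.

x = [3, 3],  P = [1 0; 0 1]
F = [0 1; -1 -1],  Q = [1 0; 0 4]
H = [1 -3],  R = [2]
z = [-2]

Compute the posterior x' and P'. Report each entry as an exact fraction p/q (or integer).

x' = [77/64, 53/64]
P' = [103/64 31/64; 31/64 23/64]

x̄ = F·x = [3, -6]
P̄ = F·P·Fᵀ + Q = [2 -1; -1 6]
y = z − H·x̄ = [-23]
S = H·P̄·Hᵀ + R = [64]
K = P̄·Hᵀ·S⁻¹ = [5/64; -19/64]
x' = x̄ + K·y = [77/64, 53/64]
P' = (I − K·H)·P̄ = [103/64 31/64; 31/64 23/64]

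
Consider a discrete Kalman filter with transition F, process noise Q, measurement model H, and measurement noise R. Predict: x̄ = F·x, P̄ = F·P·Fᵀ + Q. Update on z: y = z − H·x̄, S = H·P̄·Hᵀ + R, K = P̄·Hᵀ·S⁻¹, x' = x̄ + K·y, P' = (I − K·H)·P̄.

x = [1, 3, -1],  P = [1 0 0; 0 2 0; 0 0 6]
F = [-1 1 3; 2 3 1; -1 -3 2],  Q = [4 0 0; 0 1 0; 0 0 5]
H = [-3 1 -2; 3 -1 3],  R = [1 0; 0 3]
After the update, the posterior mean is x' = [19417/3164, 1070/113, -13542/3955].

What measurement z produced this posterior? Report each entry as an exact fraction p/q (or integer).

z = [-2, -1]

x̄ = F·x = [-1, 10, -12]
P̄ = F·P·Fᵀ + Q = [61 22 31; 22 29 -8; 31 -8 48]
S = H·P̄·Hᵀ + R = [1043 -1239; -1239 1487]
K = P̄·Hᵀ·S⁻¹ = [-3379/3164 -325/452; -108/113 -89/113; 2654/3955 409/565]
x' − x̄ = [22581/3164, -60/113, 33918/3955] = K·y
y = (KᵀK)⁻¹·Kᵀ·(x' − x̄) = [-39, 48]
z = y + H·x̄ = [-39, 48] + [37, -49] = [-2, -1]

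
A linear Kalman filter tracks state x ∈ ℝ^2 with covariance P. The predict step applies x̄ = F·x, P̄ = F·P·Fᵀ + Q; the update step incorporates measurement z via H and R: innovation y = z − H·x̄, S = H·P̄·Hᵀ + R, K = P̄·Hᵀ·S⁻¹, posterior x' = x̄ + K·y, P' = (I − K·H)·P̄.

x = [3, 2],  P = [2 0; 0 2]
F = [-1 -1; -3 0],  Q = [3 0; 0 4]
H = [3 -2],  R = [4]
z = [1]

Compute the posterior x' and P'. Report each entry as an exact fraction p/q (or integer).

x' = [-433/83, -695/83]
P' = [500/83 732/83; 732/83 1150/83]

x̄ = F·x = [-5, -9]
P̄ = F·P·Fᵀ + Q = [7 6; 6 22]
y = z − H·x̄ = [-2]
S = H·P̄·Hᵀ + R = [83]
K = P̄·Hᵀ·S⁻¹ = [9/83; -26/83]
x' = x̄ + K·y = [-433/83, -695/83]
P' = (I − K·H)·P̄ = [500/83 732/83; 732/83 1150/83]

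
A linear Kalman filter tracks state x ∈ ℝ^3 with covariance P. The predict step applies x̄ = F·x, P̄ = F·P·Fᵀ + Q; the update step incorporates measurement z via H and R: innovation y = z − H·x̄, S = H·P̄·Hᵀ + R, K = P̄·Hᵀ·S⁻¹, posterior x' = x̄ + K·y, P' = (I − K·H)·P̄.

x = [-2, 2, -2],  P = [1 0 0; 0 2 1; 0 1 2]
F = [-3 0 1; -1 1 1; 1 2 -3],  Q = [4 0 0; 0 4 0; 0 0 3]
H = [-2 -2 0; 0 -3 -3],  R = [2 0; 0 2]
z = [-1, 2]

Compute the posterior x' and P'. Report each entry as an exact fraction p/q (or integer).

x̄ = F·x = [4, 2, 8]
P̄ = F·P·Fᵀ + Q = [15 6 -7; 6 11 -4; -7 -4 18]
y = z − H·x̄ = [11, 32]
S = H·P̄·Hᵀ + R = [154 36; 36 191]
K = P̄·Hᵀ·S⁻¹ = [-4065/14059 987/14059; -2869/14059 -1005/14059; 2857/14059 -3630/14059]
x' = x̄ + K·y = [43105/14059, -35601/14059, 27739/14059]
P' = (I − K·H)·P̄ = [37194/14059 -33129/14059 32471/14059; -33129/14059 35998/14059 -35328/14059; 32471/14059 -35328/14059 37748/14059]

x' = [43105/14059, -35601/14059, 27739/14059]
P' = [37194/14059 -33129/14059 32471/14059; -33129/14059 35998/14059 -35328/14059; 32471/14059 -35328/14059 37748/14059]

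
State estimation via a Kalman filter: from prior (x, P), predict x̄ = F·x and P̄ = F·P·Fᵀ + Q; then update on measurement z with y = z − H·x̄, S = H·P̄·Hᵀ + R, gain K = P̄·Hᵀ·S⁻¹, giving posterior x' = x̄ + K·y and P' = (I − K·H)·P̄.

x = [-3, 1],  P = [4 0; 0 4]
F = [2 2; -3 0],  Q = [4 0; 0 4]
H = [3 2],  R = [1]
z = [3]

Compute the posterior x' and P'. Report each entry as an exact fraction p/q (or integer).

x' = [-968/197, 1749/197]
P' = [3492/197 -5208/197; -5208/197 7816/197]

x̄ = F·x = [-4, 9]
P̄ = F·P·Fᵀ + Q = [36 -24; -24 40]
y = z − H·x̄ = [-3]
S = H·P̄·Hᵀ + R = [197]
K = P̄·Hᵀ·S⁻¹ = [60/197; 8/197]
x' = x̄ + K·y = [-968/197, 1749/197]
P' = (I − K·H)·P̄ = [3492/197 -5208/197; -5208/197 7816/197]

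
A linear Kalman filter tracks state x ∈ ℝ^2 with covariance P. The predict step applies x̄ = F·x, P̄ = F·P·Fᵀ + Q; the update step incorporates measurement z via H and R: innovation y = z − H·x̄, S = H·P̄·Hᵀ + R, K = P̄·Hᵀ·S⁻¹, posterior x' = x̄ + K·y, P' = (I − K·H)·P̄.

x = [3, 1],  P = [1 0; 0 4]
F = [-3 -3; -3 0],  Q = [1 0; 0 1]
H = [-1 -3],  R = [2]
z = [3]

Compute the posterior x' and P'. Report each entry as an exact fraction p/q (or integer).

x' = [27/16, -27/16]
P' = [3503/192 -373/64; -373/64 133/64]

x̄ = F·x = [-12, -9]
P̄ = F·P·Fᵀ + Q = [46 9; 9 10]
y = z − H·x̄ = [-36]
S = H·P̄·Hᵀ + R = [192]
K = P̄·Hᵀ·S⁻¹ = [-73/192; -13/64]
x' = x̄ + K·y = [27/16, -27/16]
P' = (I − K·H)·P̄ = [3503/192 -373/64; -373/64 133/64]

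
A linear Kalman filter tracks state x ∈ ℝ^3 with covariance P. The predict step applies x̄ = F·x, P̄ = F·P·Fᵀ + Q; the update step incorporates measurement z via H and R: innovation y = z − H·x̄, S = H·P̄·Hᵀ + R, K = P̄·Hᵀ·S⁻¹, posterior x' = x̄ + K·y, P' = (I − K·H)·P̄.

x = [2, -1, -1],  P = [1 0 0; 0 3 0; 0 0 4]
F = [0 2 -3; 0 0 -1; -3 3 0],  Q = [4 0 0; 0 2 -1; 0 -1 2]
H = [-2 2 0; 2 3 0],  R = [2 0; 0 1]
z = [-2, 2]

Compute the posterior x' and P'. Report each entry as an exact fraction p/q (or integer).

x̄ = F·x = [1, 1, -9]
P̄ = F·P·Fᵀ + Q = [52 12 18; 12 6 -1; 18 -1 38]
y = z − H·x̄ = [-2, -3]
S = H·P̄·Hᵀ + R = [138 -196; -196 407]
K = P̄·Hᵀ·S⁻¹ = [-512/1775 364/1775; 1674/8875 1722/8875; -4499/8875 -1447/8875]
x' = x̄ + K·y = [1707/1775, 361/8875, -66536/8875]
P' = (I − K·H)·P̄ = [76/355 -132/1775 482/1775; -132/1775 1014/8875 -2089/8875; 482/1775 -2089/8875 214039/8875]

x' = [1707/1775, 361/8875, -66536/8875]
P' = [76/355 -132/1775 482/1775; -132/1775 1014/8875 -2089/8875; 482/1775 -2089/8875 214039/8875]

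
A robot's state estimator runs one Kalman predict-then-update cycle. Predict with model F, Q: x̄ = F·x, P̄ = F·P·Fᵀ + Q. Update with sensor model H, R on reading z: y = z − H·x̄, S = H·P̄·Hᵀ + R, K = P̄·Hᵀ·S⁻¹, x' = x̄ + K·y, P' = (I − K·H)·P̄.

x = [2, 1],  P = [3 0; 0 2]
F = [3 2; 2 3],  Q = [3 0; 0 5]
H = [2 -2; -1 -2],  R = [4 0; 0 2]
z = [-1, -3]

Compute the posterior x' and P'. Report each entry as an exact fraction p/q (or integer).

x' = [1651/2098, 1228/1049]
P' = [664/1049 15/1049; 15/1049 340/1049]

x̄ = F·x = [8, 7]
P̄ = F·P·Fᵀ + Q = [38 30; 30 35]
y = z − H·x̄ = [-3, 19]
S = H·P̄·Hᵀ + R = [56 4; 4 300]
K = P̄·Hᵀ·S⁻¹ = [649/2098 -347/1049; -325/2098 -695/2098]
x' = x̄ + K·y = [1651/2098, 1228/1049]
P' = (I − K·H)·P̄ = [664/1049 15/1049; 15/1049 340/1049]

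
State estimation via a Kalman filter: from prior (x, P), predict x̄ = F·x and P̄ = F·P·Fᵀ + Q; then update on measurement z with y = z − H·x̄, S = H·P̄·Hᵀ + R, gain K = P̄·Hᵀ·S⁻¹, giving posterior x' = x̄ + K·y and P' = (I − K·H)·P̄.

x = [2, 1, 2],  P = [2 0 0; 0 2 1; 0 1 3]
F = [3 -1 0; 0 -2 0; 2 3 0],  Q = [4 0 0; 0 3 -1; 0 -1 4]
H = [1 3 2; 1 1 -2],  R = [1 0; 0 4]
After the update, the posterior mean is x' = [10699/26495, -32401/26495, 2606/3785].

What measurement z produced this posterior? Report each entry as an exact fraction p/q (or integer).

x̄ = F·x = [5, -2, 7]
P̄ = F·P·Fᵀ + Q = [24 4 6; 4 11 -13; 6 -13 30]
S = H·P̄·Hᵀ + R = [136 5; 5 195]
K = P̄·Hᵀ·S⁻¹ = [1856/5299 1936/26495; 388/5299 5521/26495; 160/757 -1321/3785]
x' − x̄ = [-121776/26495, 20589/26495, -23889/3785] = K·y
y = (KᵀK)⁻¹·Kᵀ·(x' − x̄) = [-15, 9]
z = y + H·x̄ = [-15, 9] + [13, -11] = [-2, -2]

z = [-2, -2]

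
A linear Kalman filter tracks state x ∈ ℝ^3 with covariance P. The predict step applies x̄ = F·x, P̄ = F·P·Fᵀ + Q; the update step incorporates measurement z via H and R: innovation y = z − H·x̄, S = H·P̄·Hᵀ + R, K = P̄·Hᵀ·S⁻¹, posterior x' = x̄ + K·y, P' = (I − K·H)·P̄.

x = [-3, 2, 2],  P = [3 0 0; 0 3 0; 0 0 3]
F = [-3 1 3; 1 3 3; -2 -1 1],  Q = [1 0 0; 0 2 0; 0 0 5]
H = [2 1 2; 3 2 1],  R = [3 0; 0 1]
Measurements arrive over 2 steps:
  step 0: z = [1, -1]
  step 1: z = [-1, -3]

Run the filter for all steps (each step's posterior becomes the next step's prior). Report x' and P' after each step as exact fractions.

step 0: x̄ = F·x = [17, 9, 6]
step 0: P̄ = F·P·Fᵀ + Q = [58 27 24; 27 59 -6; 24 -6 23]
step 0: y = z − H·x̄ = [-54, -76]
step 0: S = H·P̄·Hᵀ + R = [662 863; 863 1226]
step 0: K = P̄·Hᵀ·S⁻¹ = [16690/66843 1991/66843; -42733/66843 40603/66843; 36259/66843 -20998/66843]
step 0: x' = x̄ + K·y = [11965/9549, -25237/9549, 5560/9549]
step 0: P' = (I − K·H)·P̄ = [187372/66843 -265192/66843 -29741/66843; -265192/66843 423391/66843 -10603/66843; -29741/66843 -10603/66843 89431/66843]
step 1: x̄ = F·x = [-44452/9549, -47066/9549, 763/1061]
step 1: P̄ = F·P·Fᵀ + Q = [720619/9549 526526/9549 15759/1061; 526526/9549 2976004/66843 9975/1061; 15759/1061 9975/1061 10729/1061]
step 1: y = z − H·x̄ = [112687/9549, 191974/9549]
step 1: S = H·P̄·Hᵀ + R = [51256537/66843 74454295/66843; 74454295/66843 110744569/66843]
step 1: K = P̄·Hᵀ·S⁻¹ = [-30919897/994427648 231779895/994427648; -420117941/1988855296 599198491/1988855296; 1100209559/1988855296 -651477593/1988855296]
step 1: x' = x̄ + K·y = [-334365345/994427648, -2714290781/1988855296, 1316370767/1988855296]
step 1: P' = (I − K·H)·P̄ = [428970183/497213824 -958480661/994427648 -425079881/994427648; -958480661/994427648 3375532031/1988855296 -400981605/1988855296; -425079881/994427648 -400981605/1988855296 2700964903/1988855296]

step 0: x' = [11965/9549, -25237/9549, 5560/9549], P' = [187372/66843 -265192/66843 -29741/66843; -265192/66843 423391/66843 -10603/66843; -29741/66843 -10603/66843 89431/66843]
step 1: x' = [-334365345/994427648, -2714290781/1988855296, 1316370767/1988855296], P' = [428970183/497213824 -958480661/994427648 -425079881/994427648; -958480661/994427648 3375532031/1988855296 -400981605/1988855296; -425079881/994427648 -400981605/1988855296 2700964903/1988855296]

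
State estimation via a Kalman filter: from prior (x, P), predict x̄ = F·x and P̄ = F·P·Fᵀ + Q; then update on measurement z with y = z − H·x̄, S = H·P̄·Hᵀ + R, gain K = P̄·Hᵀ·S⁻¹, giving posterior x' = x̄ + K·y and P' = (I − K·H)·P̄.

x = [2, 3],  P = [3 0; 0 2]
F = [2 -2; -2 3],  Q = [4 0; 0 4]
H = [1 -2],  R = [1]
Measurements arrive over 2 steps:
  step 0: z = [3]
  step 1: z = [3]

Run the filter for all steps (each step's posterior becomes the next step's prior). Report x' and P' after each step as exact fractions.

step 0: x̄ = F·x = [-2, 5]
step 0: P̄ = F·P·Fᵀ + Q = [24 -24; -24 34]
step 0: y = z − H·x̄ = [15]
step 0: S = H·P̄·Hᵀ + R = [257]
step 0: K = P̄·Hᵀ·S⁻¹ = [72/257; -92/257]
step 0: x' = x̄ + K·y = [566/257, -95/257]
step 0: P' = (I − K·H)·P̄ = [984/257 456/257; 456/257 274/257]
step 1: x̄ = F·x = [1322/257, -1417/257]
step 1: P̄ = F·P·Fᵀ + Q = [2412/257 -1020/257; -1020/257 1958/257]
step 1: y = z − H·x̄ = [-3385/257]
step 1: S = H·P̄·Hᵀ + R = [14581/257]
step 1: K = P̄·Hᵀ·S⁻¹ = [636/2083; -4936/14581]
step 1: x' = x̄ + K·y = [2338/2083, -15381/14581]
step 1: P' = (I − K·H)·P̄ = [8532/2083 3948/2083; 3948/2083 16286/14581]

step 0: x' = [566/257, -95/257], P' = [984/257 456/257; 456/257 274/257]
step 1: x' = [2338/2083, -15381/14581], P' = [8532/2083 3948/2083; 3948/2083 16286/14581]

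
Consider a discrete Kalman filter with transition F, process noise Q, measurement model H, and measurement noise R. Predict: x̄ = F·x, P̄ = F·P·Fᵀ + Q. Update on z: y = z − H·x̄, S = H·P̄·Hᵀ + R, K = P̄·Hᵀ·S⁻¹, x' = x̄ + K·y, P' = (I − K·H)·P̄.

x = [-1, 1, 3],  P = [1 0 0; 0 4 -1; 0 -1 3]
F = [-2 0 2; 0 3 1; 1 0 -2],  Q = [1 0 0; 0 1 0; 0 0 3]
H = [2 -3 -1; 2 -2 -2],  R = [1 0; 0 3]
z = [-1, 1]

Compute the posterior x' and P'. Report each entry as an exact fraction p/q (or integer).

x̄ = F·x = [8, 6, -7]
P̄ = F·P·Fᵀ + Q = [17 0 -14; 0 34 0; -14 0 16]
y = z − H·x̄ = [-6, -17]
S = H·P̄·Hᵀ + R = [447 388; 388 383]
K = P̄·Hᵀ·S⁻¹ = [-5672/20657 9090/20657; -12682/20657 9180/20657; 6428/20657 -9748/20657]
x' = x̄ + K·y = [6394/2951, 6282/2951, -2493/2951]
P' = (I − K·H)·P̄ = [59845/20657 39576/20657 6634/20657; 39576/20657 33014/20657 -7208/20657; 6634/20657 -7208/20657 28464/20657]

x' = [6394/2951, 6282/2951, -2493/2951]
P' = [59845/20657 39576/20657 6634/20657; 39576/20657 33014/20657 -7208/20657; 6634/20657 -7208/20657 28464/20657]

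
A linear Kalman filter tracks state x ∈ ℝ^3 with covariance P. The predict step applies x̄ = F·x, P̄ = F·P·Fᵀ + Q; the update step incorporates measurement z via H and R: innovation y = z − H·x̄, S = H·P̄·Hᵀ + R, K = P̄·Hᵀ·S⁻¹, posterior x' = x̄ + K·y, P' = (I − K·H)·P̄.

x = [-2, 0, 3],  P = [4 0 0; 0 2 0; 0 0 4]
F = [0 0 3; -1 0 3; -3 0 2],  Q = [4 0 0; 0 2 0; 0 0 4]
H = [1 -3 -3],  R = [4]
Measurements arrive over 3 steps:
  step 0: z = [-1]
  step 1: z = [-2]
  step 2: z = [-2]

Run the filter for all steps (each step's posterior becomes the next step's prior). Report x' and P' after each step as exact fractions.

step 0: x' = [1333/607, 836/607, -150/607], P' = [14480/607 7992/607 -3072/607; 7992/607 5892/607 -3096/607; -3072/607 -3096/607 2240/607]
step 1: x' = [344422/333005, 291769/333005, 42507/333005], P' = [32596556/1665025 17515572/1665025 -6524184/1665025; 17515572/1665025 13464964/1665025 -7356108/1665025; -6524184/1665025 -7356108/1665025 5692476/1665025]
step 2: x' = [844913971/749581715, 695711999/749581715, 82787808/749581715], P' = [2959003736/149916343 7962722904/749581715 -2973298056/749581715; 7962722904/749581715 6111120932/749581715 -3334314792/749581715; -2973298056/749581715 -3334314792/749581715 2572752344/749581715]

step 0: x̄ = F·x = [9, 11, 12]
step 0: P̄ = F·P·Fᵀ + Q = [40 36 24; 36 42 36; 24 36 56]
step 0: y = z − H·x̄ = [59]
step 0: S = H·P̄·Hᵀ + R = [1214]
step 0: K = P̄·Hᵀ·S⁻¹ = [-70/607; -99/607; -126/607]
step 0: x' = x̄ + K·y = [1333/607, 836/607, -150/607]
step 0: P' = (I − K·H)·P̄ = [14480/607 7992/607 -3072/607; 7992/607 5892/607 -3096/607; -3072/607 -3096/607 2240/607]
step 1: x̄ = F·x = [-450/607, -1783/607, -4299/607]
step 1: P̄ = F·P·Fᵀ + Q = [22588/607 29376/607 41088/607; 29376/607 54286/607 90672/607; 41088/607 90672/607 178572/607]
step 1: y = z − H·x̄ = [-19010/607]
step 1: S = H·P̄·Hᵀ + R = [3330050/607]
step 1: K = P̄·Hᵀ·S⁻¹ = [-94402/1665025; -202749/1665025; -383322/1665025]
step 1: x' = x̄ + K·y = [344422/333005, 291769/333005, 42507/333005]
step 1: P' = (I − K·H)·P̄ = [32596556/1665025 17515572/1665025 -6524184/1665025; 17515572/1665025 13464964/1665025 -7356108/1665025; -6524184/1665025 -7356108/1665025 5692476/1665025]
step 2: x̄ = F·x = [127521/333005, -216901/333005, -948252/333005]
step 2: P̄ = F·P·Fᵀ + Q = [57892384/1665025 70804836/1665025 92872512/1665025; 70804836/1665025 126303994/1665025 203710548/1665025; 92872512/1665025 203710548/1665025 401089216/1665025]
step 2: y = z − H·x̄ = [-857798/66601]
step 2: S = H·P̄·Hᵀ + R = [299832686/66601]
step 2: K = P̄·Hᵀ·S⁻¹ = [-43313966/749581715; -91923879/749581715; -172152678/749581715]
step 2: x' = x̄ + K·y = [844913971/749581715, 695711999/749581715, 82787808/749581715]
step 2: P' = (I − K·H)·P̄ = [2959003736/149916343 7962722904/749581715 -2973298056/749581715; 7962722904/749581715 6111120932/749581715 -3334314792/749581715; -2973298056/749581715 -3334314792/749581715 2572752344/749581715]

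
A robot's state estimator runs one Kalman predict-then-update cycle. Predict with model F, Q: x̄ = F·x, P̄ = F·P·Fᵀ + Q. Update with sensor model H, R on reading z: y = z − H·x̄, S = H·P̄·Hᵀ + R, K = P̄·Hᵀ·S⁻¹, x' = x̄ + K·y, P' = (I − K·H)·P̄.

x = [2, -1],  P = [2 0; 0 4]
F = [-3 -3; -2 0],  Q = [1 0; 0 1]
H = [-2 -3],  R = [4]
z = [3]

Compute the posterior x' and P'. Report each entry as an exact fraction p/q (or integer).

x̄ = F·x = [-3, -4]
P̄ = F·P·Fᵀ + Q = [55 12; 12 9]
y = z − H·x̄ = [-15]
S = H·P̄·Hᵀ + R = [449]
K = P̄·Hᵀ·S⁻¹ = [-146/449; -51/449]
x' = x̄ + K·y = [843/449, -1031/449]
P' = (I − K·H)·P̄ = [3379/449 -2058/449; -2058/449 1440/449]

x' = [843/449, -1031/449]
P' = [3379/449 -2058/449; -2058/449 1440/449]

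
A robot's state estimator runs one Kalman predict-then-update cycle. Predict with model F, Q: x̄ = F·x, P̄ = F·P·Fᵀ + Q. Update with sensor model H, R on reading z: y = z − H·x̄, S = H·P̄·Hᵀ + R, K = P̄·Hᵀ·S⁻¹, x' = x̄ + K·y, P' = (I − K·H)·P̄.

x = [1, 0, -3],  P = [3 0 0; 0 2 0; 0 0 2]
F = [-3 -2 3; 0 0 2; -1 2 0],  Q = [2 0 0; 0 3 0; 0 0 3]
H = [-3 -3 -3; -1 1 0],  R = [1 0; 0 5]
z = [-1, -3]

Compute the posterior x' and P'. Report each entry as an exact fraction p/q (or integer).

x' = [21219/26660, -13734/6665, 2105/1333]
P' = [112993/26660 11342/6665 -7855/1333; 11342/6665 21792/6665 -6575/1333; -7855/1333 -6575/1333 14463/1333]

x̄ = F·x = [-12, -6, -1]
P̄ = F·P·Fᵀ + Q = [55 12 1; 12 11 0; 1 0 14]
y = z − H·x̄ = [-58, -9]
S = H·P̄·Hᵀ + R = [955 135; 135 47]
K = P̄·Hᵀ·S⁻¹ = [-3783/26660 -2705/5332; -777/6665 418/1333; -99/1333 256/1333]
x' = x̄ + K·y = [21219/26660, -13734/6665, 2105/1333]
P' = (I − K·H)·P̄ = [112993/26660 11342/6665 -7855/1333; 11342/6665 21792/6665 -6575/1333; -7855/1333 -6575/1333 14463/1333]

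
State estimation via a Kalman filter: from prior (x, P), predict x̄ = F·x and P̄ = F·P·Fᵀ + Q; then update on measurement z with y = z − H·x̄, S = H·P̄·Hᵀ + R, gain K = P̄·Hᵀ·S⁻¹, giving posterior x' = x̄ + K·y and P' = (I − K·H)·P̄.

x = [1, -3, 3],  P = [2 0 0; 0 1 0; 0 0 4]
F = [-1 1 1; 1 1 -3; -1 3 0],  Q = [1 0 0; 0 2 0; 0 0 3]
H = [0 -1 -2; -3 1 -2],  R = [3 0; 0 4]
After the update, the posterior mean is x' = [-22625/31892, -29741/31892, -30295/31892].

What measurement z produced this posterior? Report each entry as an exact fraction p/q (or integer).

x̄ = F·x = [-1, -11, -10]
P̄ = F·P·Fᵀ + Q = [8 -13 5; -13 41 1; 5 1 14]
S = H·P̄·Hᵀ + R = [104 6; 6 307]
K = P̄·Hᵀ·S⁻¹ = [1203/31892 -2453/15946; -13669/31892 4185/15946; -8651/31892 -2097/15946]
x' − x̄ = [9267/31892, 321071/31892, 288625/31892] = K·y
y = (KᵀK)⁻¹·Kᵀ·(x' − x̄) = [-29, -9]
z = y + H·x̄ = [-29, -9] + [31, 12] = [2, 3]

z = [2, 3]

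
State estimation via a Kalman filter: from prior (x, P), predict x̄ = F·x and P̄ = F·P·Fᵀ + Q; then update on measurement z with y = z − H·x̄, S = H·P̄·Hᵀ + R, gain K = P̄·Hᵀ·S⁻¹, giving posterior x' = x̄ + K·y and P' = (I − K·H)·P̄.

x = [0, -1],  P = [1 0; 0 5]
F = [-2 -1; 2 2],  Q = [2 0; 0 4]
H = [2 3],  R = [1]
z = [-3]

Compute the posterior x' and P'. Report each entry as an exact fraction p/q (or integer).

x' = [109/129, -202/129]
P' = [1019/129 -686/129; -686/129 476/129]

x̄ = F·x = [1, -2]
P̄ = F·P·Fᵀ + Q = [11 -14; -14 28]
y = z − H·x̄ = [1]
S = H·P̄·Hᵀ + R = [129]
K = P̄·Hᵀ·S⁻¹ = [-20/129; 56/129]
x' = x̄ + K·y = [109/129, -202/129]
P' = (I − K·H)·P̄ = [1019/129 -686/129; -686/129 476/129]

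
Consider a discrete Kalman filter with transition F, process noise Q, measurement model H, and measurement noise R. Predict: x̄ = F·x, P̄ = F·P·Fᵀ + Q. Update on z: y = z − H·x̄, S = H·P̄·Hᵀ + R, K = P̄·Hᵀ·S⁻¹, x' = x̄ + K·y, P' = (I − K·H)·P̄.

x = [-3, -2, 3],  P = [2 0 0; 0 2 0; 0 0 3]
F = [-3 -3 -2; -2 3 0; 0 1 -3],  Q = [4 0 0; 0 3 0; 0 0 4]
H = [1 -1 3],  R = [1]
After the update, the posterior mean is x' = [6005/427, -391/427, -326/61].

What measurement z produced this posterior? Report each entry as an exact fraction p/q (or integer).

z = [-1]

x̄ = F·x = [9, 0, -11]
P̄ = F·P·Fᵀ + Q = [52 -6 12; -6 29 6; 12 6 33]
S = H·P̄·Hᵀ + R = [427]
K = P̄·Hᵀ·S⁻¹ = [94/427; -17/427; 15/61]
x' − x̄ = [2162/427, -391/427, 345/61] = K·y
y = (KᵀK)⁻¹·Kᵀ·(x' − x̄) = [23]
z = y + H·x̄ = [23] + [-24] = [-1]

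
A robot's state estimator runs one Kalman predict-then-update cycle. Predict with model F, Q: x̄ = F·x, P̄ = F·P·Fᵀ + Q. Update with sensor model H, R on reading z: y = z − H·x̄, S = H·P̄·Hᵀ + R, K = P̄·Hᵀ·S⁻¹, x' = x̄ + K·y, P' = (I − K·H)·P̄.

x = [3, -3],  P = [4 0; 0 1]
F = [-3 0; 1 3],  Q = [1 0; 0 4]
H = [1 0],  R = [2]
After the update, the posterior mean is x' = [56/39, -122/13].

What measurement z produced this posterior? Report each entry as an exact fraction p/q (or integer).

x̄ = F·x = [-9, -6]
P̄ = F·P·Fᵀ + Q = [37 -12; -12 17]
S = H·P̄·Hᵀ + R = [39]
K = P̄·Hᵀ·S⁻¹ = [37/39; -4/13]
x' − x̄ = [407/39, -44/13] = K·y
y = (KᵀK)⁻¹·Kᵀ·(x' − x̄) = [11]
z = y + H·x̄ = [11] + [-9] = [2]

z = [2]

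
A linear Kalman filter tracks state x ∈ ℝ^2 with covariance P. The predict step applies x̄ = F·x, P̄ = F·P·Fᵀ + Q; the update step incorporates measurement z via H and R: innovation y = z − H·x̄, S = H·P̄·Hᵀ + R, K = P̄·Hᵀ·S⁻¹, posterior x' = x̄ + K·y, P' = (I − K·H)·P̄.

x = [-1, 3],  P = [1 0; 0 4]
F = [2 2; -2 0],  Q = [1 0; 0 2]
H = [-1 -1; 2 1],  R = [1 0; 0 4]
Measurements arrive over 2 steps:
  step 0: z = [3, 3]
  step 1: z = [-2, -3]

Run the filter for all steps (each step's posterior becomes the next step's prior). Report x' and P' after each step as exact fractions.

step 0: x̄ = F·x = [4, 2]
step 0: P̄ = F·P·Fᵀ + Q = [21 -4; -4 6]
step 0: y = z − H·x̄ = [9, -7]
step 0: S = H·P̄·Hᵀ + R = [20 -36; -36 78]
step 0: K = P̄·Hᵀ·S⁻¹ = [7/44 37/66; -19/22 -14/33]
step 0: x' = x̄ + K·y = [199/132, -185/66]
step 0: P' = (I − K·H)·P̄ = [317/132 -169/66; -169/66 113/33]
step 1: x̄ = F·x = [-57/22, -199/66]
step 1: P̄ = F·P·Fᵀ + Q = [42/11 7/11; 7/11 383/33]
step 1: y = z − H·x̄ = [-251/33, 343/66]
step 1: S = H·P̄·Hᵀ + R = [584/33 -698/33; -698/33 1103/33]
step 1: K = P̄·Hᵀ·S⁻¹ = [21/116 21/58; -2257/2378 -256/1189]
step 1: x' = x̄ + K·y = [-121/58, 3668/1189]
step 1: P' = (I − K·H)·P̄ = [189/116 -105/58; -105/58 3281/1189]

step 0: x' = [199/132, -185/66], P' = [317/132 -169/66; -169/66 113/33]
step 1: x' = [-121/58, 3668/1189], P' = [189/116 -105/58; -105/58 3281/1189]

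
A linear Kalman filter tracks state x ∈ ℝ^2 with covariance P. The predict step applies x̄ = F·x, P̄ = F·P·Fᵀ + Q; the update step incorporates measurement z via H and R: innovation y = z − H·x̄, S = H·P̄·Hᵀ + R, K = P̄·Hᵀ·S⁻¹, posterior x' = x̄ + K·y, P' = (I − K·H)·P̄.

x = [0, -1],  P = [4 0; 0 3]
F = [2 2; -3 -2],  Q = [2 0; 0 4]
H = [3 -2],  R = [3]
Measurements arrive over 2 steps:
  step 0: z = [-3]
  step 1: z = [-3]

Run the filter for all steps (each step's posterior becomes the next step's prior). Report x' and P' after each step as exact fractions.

step 0: x̄ = F·x = [-2, 2]
step 0: P̄ = F·P·Fᵀ + Q = [30 -36; -36 52]
step 0: y = z − H·x̄ = [7]
step 0: S = H·P̄·Hᵀ + R = [913]
step 0: K = P̄·Hᵀ·S⁻¹ = [162/913; -212/913]
step 0: x' = x̄ + K·y = [-692/913, 342/913]
step 0: P' = (I − K·H)·P̄ = [1146/913 1476/913; 1476/913 2532/913]
step 1: x̄ = F·x = [-700/913, 1392/913]
step 1: P̄ = F·P·Fᵀ + Q = [28346/913 -31764/913; -31764/913 41806/913]
step 1: y = z − H·x̄ = [195/83]
step 1: S = H·P̄·Hᵀ + R = [73295/83]
step 1: K = P̄·Hᵀ·S⁻¹ = [13506/73295; -152/685]
step 1: x' = x̄ + K·y = [-53822/161249, 1512/1507]
step 1: P' = (I − K·H)·P̄ = [856478/806245 9924/7535; 9924/7535 17394/7535]

step 0: x' = [-692/913, 342/913], P' = [1146/913 1476/913; 1476/913 2532/913]
step 1: x' = [-53822/161249, 1512/1507], P' = [856478/806245 9924/7535; 9924/7535 17394/7535]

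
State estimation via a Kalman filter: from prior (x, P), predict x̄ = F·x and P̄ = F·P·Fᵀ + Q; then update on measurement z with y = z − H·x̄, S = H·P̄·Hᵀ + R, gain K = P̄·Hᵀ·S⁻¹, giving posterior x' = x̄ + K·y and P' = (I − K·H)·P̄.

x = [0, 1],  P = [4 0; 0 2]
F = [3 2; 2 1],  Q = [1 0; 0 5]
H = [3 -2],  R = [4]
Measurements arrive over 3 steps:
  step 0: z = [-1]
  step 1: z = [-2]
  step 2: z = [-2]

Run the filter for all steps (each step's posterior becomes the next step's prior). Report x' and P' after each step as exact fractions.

step 0: x̄ = F·x = [2, 1]
step 0: P̄ = F·P·Fᵀ + Q = [45 28; 28 23]
step 0: y = z − H·x̄ = [-5]
step 0: S = H·P̄·Hᵀ + R = [165]
step 0: K = P̄·Hᵀ·S⁻¹ = [79/165; 38/165]
step 0: x' = x̄ + K·y = [-13/33, -5/33]
step 0: P' = (I − K·H)·P̄ = [1184/165 1618/165; 1618/165 2351/165]
step 1: x̄ = F·x = [-49/33, -31/33]
step 1: P̄ = F·P·Fᵀ + Q = [39641/165 23132/165; 23132/165 14384/165]
step 1: y = z − H·x̄ = [19/33]
step 1: S = H·P̄·Hᵀ + R = [137381/165]
step 1: K = P̄·Hᵀ·S⁻¹ = [72659/137381; 40628/137381]
step 1: x' = x̄ + K·y = [-162156/137381, -105663/137381]
step 1: P' = (I − K·H)·P̄ = [1009636/137381 1369136/137381; 1369136/137381 1972448/137381]
step 2: x̄ = F·x = [-697794/137381, -429975/137381]
step 2: P̄ = F·P·Fᵀ + Q = [33543529/137381 19586664/137381; 19586664/137381 12174441/137381]
step 2: y = z − H·x̄ = [25910/3713]
step 2: S = H·P̄·Hᵀ + R = [3137813/3713]
step 2: K = P̄·Hᵀ·S⁻¹ = [1661007/3137813; 930030/3137813]
step 2: x' = x̄ + K·y = [-160837464/116099081, -123239775/116099081]
step 2: P' = (I − K·H)·P̄ = [854399128/116099081 1158684174/116099081; 1158684174/116099081 1669204041/116099081]

step 0: x' = [-13/33, -5/33], P' = [1184/165 1618/165; 1618/165 2351/165]
step 1: x' = [-162156/137381, -105663/137381], P' = [1009636/137381 1369136/137381; 1369136/137381 1972448/137381]
step 2: x' = [-160837464/116099081, -123239775/116099081], P' = [854399128/116099081 1158684174/116099081; 1158684174/116099081 1669204041/116099081]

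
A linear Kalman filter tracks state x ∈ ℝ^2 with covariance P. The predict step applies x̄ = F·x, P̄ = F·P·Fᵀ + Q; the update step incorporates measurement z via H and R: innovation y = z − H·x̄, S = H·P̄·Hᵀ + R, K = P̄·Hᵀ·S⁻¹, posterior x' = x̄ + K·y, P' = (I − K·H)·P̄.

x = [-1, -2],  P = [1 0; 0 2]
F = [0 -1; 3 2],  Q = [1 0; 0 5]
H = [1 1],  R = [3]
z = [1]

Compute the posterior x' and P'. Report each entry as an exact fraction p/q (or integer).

x̄ = F·x = [2, -7]
P̄ = F·P·Fᵀ + Q = [3 -4; -4 22]
y = z − H·x̄ = [6]
S = H·P̄·Hᵀ + R = [20]
K = P̄·Hᵀ·S⁻¹ = [-1/20; 9/10]
x' = x̄ + K·y = [17/10, -8/5]
P' = (I − K·H)·P̄ = [59/20 -31/10; -31/10 29/5]

x' = [17/10, -8/5]
P' = [59/20 -31/10; -31/10 29/5]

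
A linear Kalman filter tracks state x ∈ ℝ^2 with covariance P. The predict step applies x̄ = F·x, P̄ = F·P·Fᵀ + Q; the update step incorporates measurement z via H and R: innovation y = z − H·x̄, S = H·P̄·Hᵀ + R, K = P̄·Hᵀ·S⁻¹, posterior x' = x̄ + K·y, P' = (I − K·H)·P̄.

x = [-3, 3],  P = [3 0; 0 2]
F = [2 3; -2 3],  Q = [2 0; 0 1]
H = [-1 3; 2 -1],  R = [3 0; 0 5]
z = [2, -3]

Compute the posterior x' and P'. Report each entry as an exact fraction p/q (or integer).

x' = [-8077/8565, 13963/25695]
P' = [5152/2855 6722/8565; 6722/8565 16717/25695]

x̄ = F·x = [3, 15]
P̄ = F·P·Fᵀ + Q = [32 6; 6 31]
y = z − H·x̄ = [-40, 6]
S = H·P̄·Hᵀ + R = [278 -115; -115 140]
K = P̄·Hᵀ·S⁻¹ = [314/1713 4838/8565; 1999/5139 4723/25695]
x' = x̄ + K·y = [-8077/8565, 13963/25695]
P' = (I − K·H)·P̄ = [5152/2855 6722/8565; 6722/8565 16717/25695]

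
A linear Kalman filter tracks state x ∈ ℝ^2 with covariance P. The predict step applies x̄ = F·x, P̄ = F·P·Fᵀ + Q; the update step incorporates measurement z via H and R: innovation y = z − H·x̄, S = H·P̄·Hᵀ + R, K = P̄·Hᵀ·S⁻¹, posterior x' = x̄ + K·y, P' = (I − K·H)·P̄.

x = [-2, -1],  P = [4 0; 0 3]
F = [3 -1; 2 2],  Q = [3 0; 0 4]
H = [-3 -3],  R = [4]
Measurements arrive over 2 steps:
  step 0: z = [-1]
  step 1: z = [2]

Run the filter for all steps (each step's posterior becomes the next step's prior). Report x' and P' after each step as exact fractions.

step 0: x' = [575/497, -432/497], P' = [4674/497 -4554/497; -4554/497 4654/497]
step 1: x' = [-141852/143395, 242374/716975], P' = [168808/28679 -783196/143395; -783196/143395 3929532/716975]

step 0: x̄ = F·x = [-5, -6]
step 0: P̄ = F·P·Fᵀ + Q = [42 18; 18 32]
step 0: y = z − H·x̄ = [-34]
step 0: S = H·P̄·Hᵀ + R = [994]
step 0: K = P̄·Hᵀ·S⁻¹ = [-90/497; -75/497]
step 0: x' = x̄ + K·y = [575/497, -432/497]
step 0: P' = (I − K·H)·P̄ = [4674/497 -4554/497; -4554/497 4654/497]
step 1: x̄ = F·x = [2157/497, 286/497]
step 1: P̄ = F·P·Fᵀ + Q = [75535/497 520/497; 520/497 2868/497]
step 1: y = z − H·x̄ = [1189/71]
step 1: S = H·P̄·Hᵀ + R = [102425/71]
step 1: K = P̄·Hᵀ·S⁻¹ = [-6519/20485; -1452/102425]
step 1: x' = x̄ + K·y = [-141852/143395, 242374/716975]
step 1: P' = (I − K·H)·P̄ = [168808/28679 -783196/143395; -783196/143395 3929532/716975]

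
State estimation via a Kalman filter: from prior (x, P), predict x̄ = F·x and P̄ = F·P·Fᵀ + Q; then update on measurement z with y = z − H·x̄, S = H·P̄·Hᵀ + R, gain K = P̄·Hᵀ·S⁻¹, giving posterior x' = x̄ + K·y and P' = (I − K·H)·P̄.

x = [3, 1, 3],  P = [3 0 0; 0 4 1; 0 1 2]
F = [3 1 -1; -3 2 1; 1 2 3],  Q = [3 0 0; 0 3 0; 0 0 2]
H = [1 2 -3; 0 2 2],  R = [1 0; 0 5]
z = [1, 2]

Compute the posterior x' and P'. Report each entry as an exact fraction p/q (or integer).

x' = [-7961/14405, 12386/14405, 1564/14405]
P' = [324944/14405 -13513/2881 12855/2881; -13513/2881 42019/28810 -19329/28810; 12855/2881 -19329/28810 32289/28810]

x̄ = F·x = [7, -4, 14]
P̄ = F·P·Fᵀ + Q = [34 -22 12; -22 52 21; 12 21 51]
y = z − H·x̄ = [44, -18]
S = H·P̄·Hᵀ + R = [290 -160; -160 585]
K = P̄·Hᵀ·S⁻¹ = [-3011/14405 -1316/14405; 1379/5762 4538/14405; -1395/5762 2592/14405]
x' = x̄ + K·y = [-7961/14405, 12386/14405, 1564/14405]
P' = (I − K·H)·P̄ = [324944/14405 -13513/2881 12855/2881; -13513/2881 42019/28810 -19329/28810; 12855/2881 -19329/28810 32289/28810]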